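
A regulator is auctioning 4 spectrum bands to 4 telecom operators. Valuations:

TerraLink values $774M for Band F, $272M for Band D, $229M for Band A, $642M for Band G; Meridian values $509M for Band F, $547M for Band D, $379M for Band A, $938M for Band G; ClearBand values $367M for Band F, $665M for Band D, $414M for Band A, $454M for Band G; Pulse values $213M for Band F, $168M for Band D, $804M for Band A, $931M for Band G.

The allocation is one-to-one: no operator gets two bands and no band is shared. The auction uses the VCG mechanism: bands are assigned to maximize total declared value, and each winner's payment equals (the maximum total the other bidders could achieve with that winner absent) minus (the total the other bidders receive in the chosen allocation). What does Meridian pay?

Meridian pays $127M.

Efficient allocation: TerraLink→Band F ($774M), Meridian→Band G ($938M), ClearBand→Band D ($665M), Pulse→Band A ($804M); total welfare W = $3181M.
Meridian receives Band G at value $938M, so the others get W − 938 = $2243M.
Without Meridian: best allocation of the remaining 3 bidders over all 4 bands is TerraLink→Band F ($774M), ClearBand→Band D ($665M), Pulse→Band G ($931M), total $2370M.
VCG payment = (others' best without Meridian) − (others' welfare with Meridian) = 2370 − 2243 = $127M.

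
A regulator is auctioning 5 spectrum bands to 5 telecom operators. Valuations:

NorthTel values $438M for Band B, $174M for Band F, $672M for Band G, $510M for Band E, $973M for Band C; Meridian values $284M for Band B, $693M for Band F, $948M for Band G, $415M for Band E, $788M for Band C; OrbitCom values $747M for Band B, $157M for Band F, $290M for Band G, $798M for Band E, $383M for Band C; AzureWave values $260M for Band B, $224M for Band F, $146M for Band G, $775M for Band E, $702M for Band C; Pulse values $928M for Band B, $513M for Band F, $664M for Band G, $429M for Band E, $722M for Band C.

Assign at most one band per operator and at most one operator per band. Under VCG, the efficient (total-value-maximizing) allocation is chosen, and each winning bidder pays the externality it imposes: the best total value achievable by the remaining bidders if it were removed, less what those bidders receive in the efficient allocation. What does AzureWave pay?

AzureWave pays $466M.

Efficient allocation: NorthTel→Band C ($973M), Meridian→Band G ($948M), OrbitCom→Band B ($747M), AzureWave→Band E ($775M), Pulse→Band F ($513M); total welfare W = $3956M.
AzureWave receives Band E at value $775M, so the others get W − 775 = $3181M.
Without AzureWave: best allocation of the remaining 4 bidders over all 5 bands is NorthTel→Band C ($973M), Meridian→Band G ($948M), OrbitCom→Band E ($798M), Pulse→Band B ($928M), total $3647M.
VCG payment = (others' best without AzureWave) − (others' welfare with AzureWave) = 3647 − 3181 = $466M.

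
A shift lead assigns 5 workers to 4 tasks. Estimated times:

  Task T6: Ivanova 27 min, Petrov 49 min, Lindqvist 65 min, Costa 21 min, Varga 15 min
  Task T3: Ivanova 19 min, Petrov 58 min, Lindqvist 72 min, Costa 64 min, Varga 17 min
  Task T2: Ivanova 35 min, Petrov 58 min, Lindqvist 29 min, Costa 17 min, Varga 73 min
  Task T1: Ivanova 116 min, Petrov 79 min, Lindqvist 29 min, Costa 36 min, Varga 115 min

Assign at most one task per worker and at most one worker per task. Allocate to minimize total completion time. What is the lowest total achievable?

Minimum total: 80 min

Optimal: Varga→Task T6 (15 min), Ivanova→Task T3 (19 min), Costa→Task T2 (17 min), Lindqvist→Task T1 (29 min) — total 15+19+17+29 = 80 min.
Row-greedy (each worker in turn takes its cheapest remaining task) gives 133 min, worse by 53.
Next-best assignment: Ivanova→Task T6, Varga→Task T3, Costa→Task T2, Lindqvist→Task T1 = 90 min.
Every other assignment is strictly worse.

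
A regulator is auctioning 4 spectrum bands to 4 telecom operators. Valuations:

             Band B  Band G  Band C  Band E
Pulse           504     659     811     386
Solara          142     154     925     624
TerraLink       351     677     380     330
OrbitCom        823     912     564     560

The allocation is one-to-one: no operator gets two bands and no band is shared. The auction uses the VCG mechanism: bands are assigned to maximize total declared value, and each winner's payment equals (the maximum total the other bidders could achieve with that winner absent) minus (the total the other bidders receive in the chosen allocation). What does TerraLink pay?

Efficient allocation: Pulse→Band C ($811M), Solara→Band E ($624M), TerraLink→Band G ($677M), OrbitCom→Band B ($823M); total welfare W = $2935M.
TerraLink receives Band G at value $677M, so the others get W − 677 = $2258M.
Without TerraLink: best allocation of the remaining 3 bidders over all 4 bands is Pulse→Band G ($659M), Solara→Band C ($925M), OrbitCom→Band B ($823M), total $2407M.
VCG payment = (others' best without TerraLink) − (others' welfare with TerraLink) = 2407 − 2258 = $149M.

TerraLink pays $149M.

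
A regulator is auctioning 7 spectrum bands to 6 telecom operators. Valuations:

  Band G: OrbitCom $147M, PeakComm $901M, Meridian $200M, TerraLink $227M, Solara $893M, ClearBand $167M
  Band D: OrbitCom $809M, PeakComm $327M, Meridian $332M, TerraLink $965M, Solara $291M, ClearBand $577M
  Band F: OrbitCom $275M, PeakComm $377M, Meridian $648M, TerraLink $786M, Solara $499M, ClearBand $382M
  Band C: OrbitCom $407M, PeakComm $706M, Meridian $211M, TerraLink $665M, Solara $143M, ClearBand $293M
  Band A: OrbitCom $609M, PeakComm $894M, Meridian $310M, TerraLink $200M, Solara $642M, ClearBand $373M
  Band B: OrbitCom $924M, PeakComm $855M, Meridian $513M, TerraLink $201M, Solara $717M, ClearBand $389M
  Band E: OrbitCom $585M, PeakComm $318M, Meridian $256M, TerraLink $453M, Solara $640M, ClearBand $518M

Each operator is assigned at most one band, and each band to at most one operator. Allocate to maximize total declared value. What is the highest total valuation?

Max total: $4842M

Optimal: OrbitCom→Band B ($924M), PeakComm→Band A ($894M), Meridian→Band F ($648M), TerraLink→Band D ($965M), Solara→Band G ($893M), ClearBand→Band E ($518M) — total 924+894+648+965+893+518 = $4842M.
Next-best assignment: OrbitCom→Band B, PeakComm→Band C, Meridian→Band F, TerraLink→Band D, Solara→Band G, ClearBand→Band E = $4654M.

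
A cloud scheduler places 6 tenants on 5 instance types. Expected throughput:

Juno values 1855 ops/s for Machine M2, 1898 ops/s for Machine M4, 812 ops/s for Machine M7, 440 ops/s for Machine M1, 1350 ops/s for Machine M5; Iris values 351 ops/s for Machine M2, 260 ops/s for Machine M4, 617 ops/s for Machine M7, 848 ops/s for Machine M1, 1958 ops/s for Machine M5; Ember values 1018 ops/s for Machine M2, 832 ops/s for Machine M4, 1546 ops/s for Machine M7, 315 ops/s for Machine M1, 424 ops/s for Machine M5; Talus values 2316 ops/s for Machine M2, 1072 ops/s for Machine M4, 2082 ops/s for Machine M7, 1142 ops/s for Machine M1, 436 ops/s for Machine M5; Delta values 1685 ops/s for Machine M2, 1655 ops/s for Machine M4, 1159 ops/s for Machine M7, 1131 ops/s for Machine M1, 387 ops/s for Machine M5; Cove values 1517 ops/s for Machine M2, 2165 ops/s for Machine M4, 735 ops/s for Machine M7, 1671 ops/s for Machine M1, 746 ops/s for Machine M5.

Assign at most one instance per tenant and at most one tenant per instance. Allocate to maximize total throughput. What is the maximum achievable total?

Treat this as an assignment problem: match each tenant to one instance.
Optimal: Talus→Machine M2 (2316 ops/s), Juno→Machine M4 (1898 ops/s), Ember→Machine M7 (1546 ops/s), Cove→Machine M1 (1671 ops/s), Iris→Machine M5 (1958 ops/s) — total 2316+1898+1546+1671+1958 = 9389 ops/s.
Column-greedy (each instance in turn goes to its best remaining tenant) gives 9116 ops/s, worse by 273.

Maximum total: 9389 ops/s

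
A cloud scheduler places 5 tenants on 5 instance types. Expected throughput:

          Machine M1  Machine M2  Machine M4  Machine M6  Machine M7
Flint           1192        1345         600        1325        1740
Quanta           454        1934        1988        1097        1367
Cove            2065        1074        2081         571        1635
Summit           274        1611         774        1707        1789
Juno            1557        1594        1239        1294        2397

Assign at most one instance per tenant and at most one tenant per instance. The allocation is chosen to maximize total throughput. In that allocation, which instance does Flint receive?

Flint receives Machine M2.

Optimal: Flint→Machine M2 (1345 ops/s), Quanta→Machine M4 (1988 ops/s), Cove→Machine M1 (2065 ops/s), Summit→Machine M6 (1707 ops/s), Juno→Machine M7 (2397 ops/s) — total 1345+1988+2065+1707+2397 = 9502 ops/s.
Max-entry greedy (repeatedly take the single best remaining cell) gives 9311 ops/s, worse by 191.
Swapping Juno↔Quanta (Juno→Machine M4 1239 ops/s, Quanta→Machine M7 1367 ops/s) loses 1779.
No other one-to-one assignment exceeds 9502 ops/s.
Flint's own top instance is Machine M7 (1740 ops/s), but forcing Flint→Machine M7 and reassigning the rest optimally gives only 9094 ops/s — worse by 408.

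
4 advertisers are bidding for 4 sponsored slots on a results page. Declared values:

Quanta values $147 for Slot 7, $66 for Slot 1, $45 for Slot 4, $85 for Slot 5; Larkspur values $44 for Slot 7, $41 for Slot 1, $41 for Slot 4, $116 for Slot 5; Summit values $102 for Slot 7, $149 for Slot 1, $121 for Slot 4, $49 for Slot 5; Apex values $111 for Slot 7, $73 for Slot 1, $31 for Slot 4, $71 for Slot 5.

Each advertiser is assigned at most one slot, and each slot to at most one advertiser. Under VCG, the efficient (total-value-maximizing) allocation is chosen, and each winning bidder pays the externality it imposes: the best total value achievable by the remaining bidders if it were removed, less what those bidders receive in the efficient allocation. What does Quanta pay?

Efficient allocation: Quanta→Slot 7 ($147), Larkspur→Slot 5 ($116), Summit→Slot 4 ($121), Apex→Slot 1 ($73); total welfare W = $457.
Quanta receives Slot 7 at value $147, so the others get W − 147 = $310.
Without Quanta: best allocation of the remaining 3 bidders over all 4 slots is Larkspur→Slot 5 ($116), Summit→Slot 1 ($149), Apex→Slot 7 ($111), total $376.
VCG payment = (others' best without Quanta) − (others' welfare with Quanta) = 376 − 310 = $66.

Quanta pays $66.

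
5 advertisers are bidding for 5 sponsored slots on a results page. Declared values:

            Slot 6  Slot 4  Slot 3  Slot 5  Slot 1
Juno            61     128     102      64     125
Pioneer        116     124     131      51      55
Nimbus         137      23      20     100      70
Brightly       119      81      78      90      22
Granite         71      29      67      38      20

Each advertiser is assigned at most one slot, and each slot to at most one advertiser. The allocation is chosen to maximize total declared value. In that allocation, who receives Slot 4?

Pioneer receives Slot 4.

Optimal: Juno→Slot 1 ($125), Pioneer→Slot 4 ($124), Nimbus→Slot 6 ($137), Brightly→Slot 5 ($90), Granite→Slot 3 ($67) — total 125+124+137+90+67 = $543.
Row-greedy (each advertiser in turn takes its best remaining slot) gives $506, worse by 37.
Swapping Pioneer↔Juno (Pioneer→Slot 1 $55, Juno→Slot 4 $128) loses 66.
Checked against all permutations: $543 is optimal.
Pioneer's own top slot is Slot 3 ($131), but forcing Pioneer→Slot 3 and reassigning the rest optimally gives only $512 — worse by 31.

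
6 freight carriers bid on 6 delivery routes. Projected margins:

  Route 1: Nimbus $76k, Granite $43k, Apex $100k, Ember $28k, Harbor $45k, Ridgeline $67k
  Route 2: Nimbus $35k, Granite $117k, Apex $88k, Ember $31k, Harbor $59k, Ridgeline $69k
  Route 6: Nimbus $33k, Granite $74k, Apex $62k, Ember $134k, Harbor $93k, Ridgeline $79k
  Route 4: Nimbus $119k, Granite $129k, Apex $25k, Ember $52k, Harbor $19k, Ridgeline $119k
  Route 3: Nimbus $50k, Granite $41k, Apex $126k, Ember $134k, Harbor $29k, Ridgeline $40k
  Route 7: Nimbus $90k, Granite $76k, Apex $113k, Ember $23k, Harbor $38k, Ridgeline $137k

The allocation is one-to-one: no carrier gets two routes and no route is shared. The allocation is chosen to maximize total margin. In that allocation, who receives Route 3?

Ember receives Route 3.

Optimal: Nimbus→Route 4 ($119k), Granite→Route 2 ($117k), Apex→Route 1 ($100k), Ember→Route 3 ($134k), Harbor→Route 6 ($93k), Ridgeline→Route 7 ($137k) — total 119+117+100+134+93+137 = $700k.
Max-entry greedy (repeatedly take the single best remaining cell) gives $661k, worse by 39.
Swapping Ember↔Apex (Ember→Route 1 $28k, Apex→Route 3 $126k) loses 80.
No other one-to-one assignment exceeds $700k.
Ember's own top route is Route 6 ($134k), but forcing Ember→Route 6 and reassigning the rest optimally gives only $678k — worse by 22.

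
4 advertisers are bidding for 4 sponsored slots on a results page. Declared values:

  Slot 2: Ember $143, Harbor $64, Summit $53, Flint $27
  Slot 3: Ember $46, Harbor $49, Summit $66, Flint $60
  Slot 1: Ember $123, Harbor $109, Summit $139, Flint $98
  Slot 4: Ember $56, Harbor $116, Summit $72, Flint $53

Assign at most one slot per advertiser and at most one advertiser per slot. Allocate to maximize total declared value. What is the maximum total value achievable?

Optimal: Ember→Slot 2 ($143), Harbor→Slot 4 ($116), Summit→Slot 1 ($139), Flint→Slot 3 ($60) — total 143+116+139+60 = $458.
Column-greedy (each slot in turn goes to its best remaining advertiser) gives $371, worse by 87.
No other one-to-one assignment exceeds $458.

Maximum total: $458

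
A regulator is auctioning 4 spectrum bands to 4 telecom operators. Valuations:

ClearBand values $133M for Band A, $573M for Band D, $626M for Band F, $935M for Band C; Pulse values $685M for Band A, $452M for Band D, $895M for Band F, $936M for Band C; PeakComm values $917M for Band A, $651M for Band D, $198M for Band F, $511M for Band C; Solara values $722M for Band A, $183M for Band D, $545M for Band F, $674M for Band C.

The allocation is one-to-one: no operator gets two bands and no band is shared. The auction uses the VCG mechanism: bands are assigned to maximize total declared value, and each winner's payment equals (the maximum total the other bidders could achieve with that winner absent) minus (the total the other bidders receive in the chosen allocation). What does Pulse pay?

Efficient allocation: ClearBand→Band C ($935M), Pulse→Band F ($895M), PeakComm→Band D ($651M), Solara→Band A ($722M); total welfare W = $3203M.
Pulse receives Band F at value $895M, so the others get W − 895 = $2308M.
Without Pulse: best allocation of the remaining 3 bidders over all 4 bands is ClearBand→Band C ($935M), PeakComm→Band A ($917M), Solara→Band F ($545M), total $2397M.
VCG payment = (others' best without Pulse) − (others' welfare with Pulse) = 2397 − 2308 = $89M.

Pulse pays $89M.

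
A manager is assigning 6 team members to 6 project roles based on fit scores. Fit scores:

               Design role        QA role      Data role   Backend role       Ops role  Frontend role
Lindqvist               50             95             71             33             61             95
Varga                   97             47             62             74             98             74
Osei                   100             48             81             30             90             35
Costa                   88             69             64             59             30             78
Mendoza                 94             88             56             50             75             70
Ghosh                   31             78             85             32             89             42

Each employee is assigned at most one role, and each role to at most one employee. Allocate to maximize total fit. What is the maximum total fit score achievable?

Max total: 525 pts

Optimal: Lindqvist→Frontend role (95 pts), Varga→Ops role (98 pts), Osei→Design role (100 pts), Costa→Backend role (59 pts), Mendoza→QA role (88 pts), Ghosh→Data role (85 pts) — total 95+98+100+59+88+85 = 525 pts.
Column-greedy (each role in turn goes to its best remaining employee) gives 507 pts, worse by 18.
Next-best assignment: Lindqvist→Frontend role, Varga→Backend role, Osei→Ops role, Costa→Design role, Mendoza→QA role, Ghosh→Data role = 520 pts.
Swapping Ghosh↔Osei (Ghosh→Design role 31 pts, Osei→Data role 81 pts) loses 73.
Every other assignment is strictly worse.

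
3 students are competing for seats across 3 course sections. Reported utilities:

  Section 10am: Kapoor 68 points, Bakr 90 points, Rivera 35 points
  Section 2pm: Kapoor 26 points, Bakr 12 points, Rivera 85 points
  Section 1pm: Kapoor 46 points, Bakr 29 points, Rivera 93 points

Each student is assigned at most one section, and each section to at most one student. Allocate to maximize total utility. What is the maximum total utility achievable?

Max total: 221 points

This is the linear assignment problem.
Optimal: Kapoor→Section 1pm (46 points), Bakr→Section 10am (90 points), Rivera→Section 2pm (85 points) — total 46+90+85 = 221 points.
Row-greedy (each student in turn takes its best remaining section) gives 182 points, worse by 39.
Next-best assignment: Kapoor→Section 2pm, Bakr→Section 10am, Rivera→Section 1pm = 209 points.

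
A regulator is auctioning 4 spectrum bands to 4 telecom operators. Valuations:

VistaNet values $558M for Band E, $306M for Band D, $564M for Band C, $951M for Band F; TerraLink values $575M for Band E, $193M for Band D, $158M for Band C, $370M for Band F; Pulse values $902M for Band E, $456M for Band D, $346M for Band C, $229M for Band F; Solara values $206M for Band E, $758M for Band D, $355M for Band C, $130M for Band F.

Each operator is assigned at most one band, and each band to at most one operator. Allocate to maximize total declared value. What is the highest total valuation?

Max total: $2769M

This is a one-to-one assignment (maximum-weight bipartite matching).
Optimal: VistaNet→Band F ($951M), TerraLink→Band C ($158M), Pulse→Band E ($902M), Solara→Band D ($758M) — total 951+158+902+758 = $2769M.
Column-greedy (each band in turn goes to its best remaining operator) gives $2594M, worse by 175.
Next-best assignment: VistaNet→Band F, TerraLink→Band E, Pulse→Band C, Solara→Band D = $2630M.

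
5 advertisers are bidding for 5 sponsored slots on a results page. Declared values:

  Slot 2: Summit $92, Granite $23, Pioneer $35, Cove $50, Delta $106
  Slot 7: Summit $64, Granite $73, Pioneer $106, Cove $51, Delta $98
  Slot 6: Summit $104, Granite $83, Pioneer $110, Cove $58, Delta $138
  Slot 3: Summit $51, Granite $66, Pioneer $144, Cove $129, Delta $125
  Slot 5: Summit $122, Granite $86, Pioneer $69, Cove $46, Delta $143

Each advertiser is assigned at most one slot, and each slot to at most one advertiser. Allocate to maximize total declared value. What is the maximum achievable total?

Optimal: Summit→Slot 2 ($92), Granite→Slot 6 ($83), Pioneer→Slot 7 ($106), Cove→Slot 3 ($129), Delta→Slot 5 ($143) — total 92+83+106+129+143 = $553.
Column-greedy (each slot in turn goes to its best remaining advertiser) gives $531, worse by 22.

Maximum total: $553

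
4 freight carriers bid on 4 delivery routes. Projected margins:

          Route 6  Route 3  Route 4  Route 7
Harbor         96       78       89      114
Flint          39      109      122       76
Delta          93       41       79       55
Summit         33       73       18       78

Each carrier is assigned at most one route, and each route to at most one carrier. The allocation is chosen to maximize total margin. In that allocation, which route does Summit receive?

Optimal: Harbor→Route 7 ($114k), Flint→Route 4 ($122k), Delta→Route 6 ($93k), Summit→Route 3 ($73k) — total 114+122+93+73 = $402k.
Next-best assignment: Harbor→Route 3, Flint→Route 4, Delta→Route 6, Summit→Route 7 = $371k.
Swapping Harbor↔Summit (Harbor→Route 3 $78k, Summit→Route 7 $78k) loses 31.
Every other assignment is strictly worse.
Summit's own top route is Route 7 ($78k), but forcing Summit→Route 7 and reassigning the rest optimally gives only $371k — worse by 31.

Summit receives Route 3.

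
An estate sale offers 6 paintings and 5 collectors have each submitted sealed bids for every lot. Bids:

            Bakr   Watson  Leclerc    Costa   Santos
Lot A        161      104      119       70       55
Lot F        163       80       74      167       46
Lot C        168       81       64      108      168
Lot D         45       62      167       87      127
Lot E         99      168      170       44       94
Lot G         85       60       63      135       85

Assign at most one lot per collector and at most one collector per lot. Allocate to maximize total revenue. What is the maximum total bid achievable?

Maximum total: $831

Optimal: Bakr→Lot A ($161), Watson→Lot E ($168), Leclerc→Lot D ($167), Costa→Lot F ($167), Santos→Lot C ($168) — total 161+168+167+167+168 = $831.
Max-entry greedy (repeatedly take the single best remaining cell) gives $736, worse by 95.
Next-best assignment: Bakr→Lot F, Watson→Lot E, Leclerc→Lot D, Costa→Lot G, Santos→Lot C = $801.
Every other assignment is strictly worse.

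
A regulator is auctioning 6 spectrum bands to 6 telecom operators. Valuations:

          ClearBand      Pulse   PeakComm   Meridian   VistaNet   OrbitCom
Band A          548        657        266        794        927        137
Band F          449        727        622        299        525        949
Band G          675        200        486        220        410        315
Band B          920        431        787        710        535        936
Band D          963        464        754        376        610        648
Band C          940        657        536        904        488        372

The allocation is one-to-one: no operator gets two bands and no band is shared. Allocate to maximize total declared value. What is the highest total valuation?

This is the linear assignment problem.
Optimal: ClearBand→Band D ($963M), Pulse→Band F ($727M), PeakComm→Band G ($486M), Meridian→Band C ($904M), VistaNet→Band A ($927M), OrbitCom→Band B ($936M) — total 963+727+486+904+927+936 = $4943M.
Column-greedy (each band in turn goes to its best remaining operator) gives $4706M, worse by 237.
Next-best assignment: ClearBand→Band G, Pulse→Band F, PeakComm→Band D, Meridian→Band C, VistaNet→Band A, OrbitCom→Band B = $4923M.
Swapping Pulse↔PeakComm (Pulse→Band G $200M, PeakComm→Band F $622M) loses 391.
No other one-to-one assignment exceeds $4943M.

Max total: $4943M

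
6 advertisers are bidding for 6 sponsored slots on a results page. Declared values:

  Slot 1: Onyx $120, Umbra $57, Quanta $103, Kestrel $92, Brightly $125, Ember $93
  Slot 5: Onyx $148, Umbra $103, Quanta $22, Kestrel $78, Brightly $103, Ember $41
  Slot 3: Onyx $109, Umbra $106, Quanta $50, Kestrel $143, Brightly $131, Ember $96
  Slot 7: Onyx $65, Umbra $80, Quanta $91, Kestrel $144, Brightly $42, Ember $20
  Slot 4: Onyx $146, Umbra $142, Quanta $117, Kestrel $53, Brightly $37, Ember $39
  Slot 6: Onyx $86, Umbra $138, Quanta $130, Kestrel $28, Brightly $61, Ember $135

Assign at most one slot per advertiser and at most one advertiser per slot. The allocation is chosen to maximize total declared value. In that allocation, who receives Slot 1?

Treat this as an assignment problem: match each advertiser to one slot.
Optimal: Onyx→Slot 5 ($148), Umbra→Slot 4 ($142), Quanta→Slot 1 ($103), Kestrel→Slot 7 ($144), Brightly→Slot 3 ($131), Ember→Slot 6 ($135) — total 148+142+103+144+131+135 = $803.
Swapping Brightly↔Quanta (Brightly→Slot 1 $125, Quanta→Slot 3 $50) loses 59.
Quanta's own top slot is Slot 6 ($130), but forcing Quanta→Slot 6 and reassigning the rest optimally gives only $788 — worse by 15.

Quanta receives Slot 1.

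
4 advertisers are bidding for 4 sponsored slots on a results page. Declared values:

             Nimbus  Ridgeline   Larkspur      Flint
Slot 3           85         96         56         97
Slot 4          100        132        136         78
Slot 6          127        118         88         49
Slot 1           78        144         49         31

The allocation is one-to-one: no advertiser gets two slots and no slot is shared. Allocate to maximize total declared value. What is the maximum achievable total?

This is a one-to-one assignment (maximum-weight bipartite matching).
Optimal: Nimbus→Slot 6 ($127), Ridgeline→Slot 1 ($144), Larkspur→Slot 4 ($136), Flint→Slot 3 ($97) — total 127+144+136+97 = $504.
Swapping Flint↔Nimbus (Flint→Slot 6 $49, Nimbus→Slot 3 $85) loses 90.

Max total: $504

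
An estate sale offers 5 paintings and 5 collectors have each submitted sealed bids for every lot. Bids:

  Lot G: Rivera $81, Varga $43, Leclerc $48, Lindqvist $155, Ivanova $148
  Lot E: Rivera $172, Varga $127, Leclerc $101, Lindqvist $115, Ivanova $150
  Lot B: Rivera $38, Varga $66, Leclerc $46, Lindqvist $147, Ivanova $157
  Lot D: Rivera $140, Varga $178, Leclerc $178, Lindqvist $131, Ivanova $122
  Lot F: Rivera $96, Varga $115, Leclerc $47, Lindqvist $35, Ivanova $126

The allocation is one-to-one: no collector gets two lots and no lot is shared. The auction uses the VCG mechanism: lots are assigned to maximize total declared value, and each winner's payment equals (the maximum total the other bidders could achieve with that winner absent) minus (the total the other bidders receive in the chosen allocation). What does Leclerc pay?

Leclerc pays $63.

Efficient allocation: Rivera→Lot E ($172), Varga→Lot F ($115), Leclerc→Lot D ($178), Lindqvist→Lot G ($155), Ivanova→Lot B ($157); total welfare W = $777.
Leclerc receives Lot D at value $178, so the others get W − 178 = $599.
Without Leclerc: best allocation of the remaining 4 bidders over all 5 lots is Rivera→Lot E ($172), Varga→Lot D ($178), Lindqvist→Lot G ($155), Ivanova→Lot B ($157), total $662.
VCG payment = (others' best without Leclerc) − (others' welfare with Leclerc) = 662 − 599 = $63.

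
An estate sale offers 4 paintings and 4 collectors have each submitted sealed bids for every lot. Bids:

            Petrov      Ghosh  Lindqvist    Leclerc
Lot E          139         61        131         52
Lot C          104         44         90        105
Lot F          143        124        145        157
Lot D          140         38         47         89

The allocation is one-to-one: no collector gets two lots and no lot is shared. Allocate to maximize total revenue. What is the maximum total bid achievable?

Optimal: Petrov→Lot D ($140), Ghosh→Lot F ($124), Lindqvist→Lot E ($131), Leclerc→Lot C ($105) — total 140+124+131+105 = $500.
Swapping Leclerc↔Ghosh (Leclerc→Lot F $157, Ghosh→Lot C $44) loses 28.

Max total: $500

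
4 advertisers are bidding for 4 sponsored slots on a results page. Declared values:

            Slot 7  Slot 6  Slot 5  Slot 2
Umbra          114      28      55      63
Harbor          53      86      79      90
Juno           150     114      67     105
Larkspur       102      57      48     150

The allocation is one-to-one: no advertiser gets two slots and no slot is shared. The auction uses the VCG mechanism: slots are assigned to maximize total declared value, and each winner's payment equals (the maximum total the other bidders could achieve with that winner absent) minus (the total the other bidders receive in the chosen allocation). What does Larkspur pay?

Efficient allocation: Umbra→Slot 7 ($114), Harbor→Slot 5 ($79), Juno→Slot 6 ($114), Larkspur→Slot 2 ($150); total welfare W = $457.
Larkspur receives Slot 2 at value $150, so the others get W − 150 = $307.
Without Larkspur: best allocation of the remaining 3 bidders over all 4 slots is Umbra→Slot 7 ($114), Harbor→Slot 2 ($90), Juno→Slot 6 ($114), total $318.
VCG payment = (others' best without Larkspur) − (others' welfare with Larkspur) = 318 − 307 = $11.

Larkspur pays $11.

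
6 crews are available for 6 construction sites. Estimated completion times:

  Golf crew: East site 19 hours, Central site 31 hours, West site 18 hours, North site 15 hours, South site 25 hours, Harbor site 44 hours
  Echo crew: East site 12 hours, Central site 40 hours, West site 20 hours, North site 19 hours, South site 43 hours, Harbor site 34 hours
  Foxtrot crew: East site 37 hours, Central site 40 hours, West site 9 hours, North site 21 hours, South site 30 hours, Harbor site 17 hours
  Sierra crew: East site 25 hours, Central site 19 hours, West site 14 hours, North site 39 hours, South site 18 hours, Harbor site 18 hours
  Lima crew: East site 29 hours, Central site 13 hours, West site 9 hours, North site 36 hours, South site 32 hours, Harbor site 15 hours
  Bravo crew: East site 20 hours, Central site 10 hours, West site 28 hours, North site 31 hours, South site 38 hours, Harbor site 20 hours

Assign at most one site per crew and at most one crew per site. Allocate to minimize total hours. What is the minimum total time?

This is the linear assignment problem.
Optimal: Golf crew→North site (15 hours), Echo crew→East site (12 hours), Foxtrot crew→West site (9 hours), Sierra crew→South site (18 hours), Lima crew→Harbor site (15 hours), Bravo crew→Central site (10 hours) — total 15+12+9+18+15+10 = 79 hours.
Swapping Bravo crew↔Echo crew (Bravo crew→East site 20 hours, Echo crew→Central site 40 hours) adds 38.

Minimum total: 79 hours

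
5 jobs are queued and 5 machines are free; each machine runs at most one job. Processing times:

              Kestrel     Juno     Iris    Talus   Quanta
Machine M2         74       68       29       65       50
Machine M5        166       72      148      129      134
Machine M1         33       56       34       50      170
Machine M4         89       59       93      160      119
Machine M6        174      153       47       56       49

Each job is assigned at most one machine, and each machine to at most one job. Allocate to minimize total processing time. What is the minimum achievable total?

Optimal: Kestrel→Machine M4 (89 min), Juno→Machine M5 (72 min), Iris→Machine M2 (29 min), Talus→Machine M1 (50 min), Quanta→Machine M6 (49 min) — total 89+72+29+50+49 = 289 min.
Column-greedy (each machine in turn goes to its cheapest remaining job) gives 309 min, worse by 20.
Next-best assignment: Kestrel→Machine M1, Juno→Machine M4, Iris→Machine M2, Talus→Machine M5, Quanta→Machine M6 = 299 min.

Minimum total: 289 min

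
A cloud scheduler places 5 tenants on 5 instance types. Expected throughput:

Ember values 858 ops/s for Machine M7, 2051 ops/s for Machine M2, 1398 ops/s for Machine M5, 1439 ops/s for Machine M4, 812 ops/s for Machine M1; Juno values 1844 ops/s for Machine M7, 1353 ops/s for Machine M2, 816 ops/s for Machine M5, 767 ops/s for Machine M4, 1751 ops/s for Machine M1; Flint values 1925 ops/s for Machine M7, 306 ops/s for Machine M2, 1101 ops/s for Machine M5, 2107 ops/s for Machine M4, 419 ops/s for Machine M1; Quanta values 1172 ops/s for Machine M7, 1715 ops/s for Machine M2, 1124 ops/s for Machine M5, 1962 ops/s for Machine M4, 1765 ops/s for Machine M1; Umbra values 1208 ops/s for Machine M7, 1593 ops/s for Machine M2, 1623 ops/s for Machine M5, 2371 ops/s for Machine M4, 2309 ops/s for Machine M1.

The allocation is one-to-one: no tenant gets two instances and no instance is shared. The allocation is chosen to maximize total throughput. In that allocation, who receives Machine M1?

Umbra receives Machine M1.

Treat this as an assignment problem: match each tenant to one instance.
Optimal: Ember→Machine M2 (2051 ops/s), Juno→Machine M7 (1844 ops/s), Flint→Machine M4 (2107 ops/s), Quanta→Machine M5 (1124 ops/s), Umbra→Machine M1 (2309 ops/s) — total 2051+1844+2107+1124+2309 = 9435 ops/s.
Row-greedy (each tenant in turn takes its best remaining instance) gives 9390 ops/s, worse by 45.
Next-best assignment: Ember→Machine M2, Juno→Machine M7, Flint→Machine M4, Quanta→Machine M1, Umbra→Machine M5 = 9390 ops/s.
Swapping Quanta↔Juno (Quanta→Machine M7 1172 ops/s, Juno→Machine M5 816 ops/s) loses 980.
Umbra's own top instance is Machine M4 (2371 ops/s), but forcing Umbra→Machine M4 and reassigning the rest optimally gives only 9222 ops/s — worse by 213.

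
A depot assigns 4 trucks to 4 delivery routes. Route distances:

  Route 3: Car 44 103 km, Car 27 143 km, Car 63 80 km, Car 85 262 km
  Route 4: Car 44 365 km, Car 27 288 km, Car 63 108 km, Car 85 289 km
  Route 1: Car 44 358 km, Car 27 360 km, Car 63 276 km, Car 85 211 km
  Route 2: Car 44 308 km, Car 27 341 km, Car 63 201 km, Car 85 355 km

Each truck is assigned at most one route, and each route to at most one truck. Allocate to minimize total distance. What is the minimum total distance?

Optimal: Car 44→Route 3 (103 km), Car 27→Route 2 (341 km), Car 63→Route 4 (108 km), Car 85→Route 1 (211 km) — total 103+341+108+211 = 763 km.
Column-greedy (each route in turn goes to its cheapest remaining truck) gives 887 km, worse by 124.

Min total: 763 km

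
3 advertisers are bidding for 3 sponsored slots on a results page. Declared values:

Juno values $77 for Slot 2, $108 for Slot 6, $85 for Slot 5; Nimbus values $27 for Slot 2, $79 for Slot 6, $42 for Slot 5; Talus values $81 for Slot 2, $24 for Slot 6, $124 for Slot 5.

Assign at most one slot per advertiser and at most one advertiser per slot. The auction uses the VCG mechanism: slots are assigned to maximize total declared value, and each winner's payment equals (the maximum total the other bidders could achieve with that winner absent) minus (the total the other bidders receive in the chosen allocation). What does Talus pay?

Talus pays $8.

Efficient allocation: Juno→Slot 2 ($77), Nimbus→Slot 6 ($79), Talus→Slot 5 ($124); total welfare W = $280.
Talus receives Slot 5 at value $124, so the others get W − 124 = $156.
Without Talus: best allocation of the remaining 2 bidders over all 3 slots is Juno→Slot 5 ($85), Nimbus→Slot 6 ($79), total $164.
VCG payment = (others' best without Talus) − (others' welfare with Talus) = 164 − 156 = $8.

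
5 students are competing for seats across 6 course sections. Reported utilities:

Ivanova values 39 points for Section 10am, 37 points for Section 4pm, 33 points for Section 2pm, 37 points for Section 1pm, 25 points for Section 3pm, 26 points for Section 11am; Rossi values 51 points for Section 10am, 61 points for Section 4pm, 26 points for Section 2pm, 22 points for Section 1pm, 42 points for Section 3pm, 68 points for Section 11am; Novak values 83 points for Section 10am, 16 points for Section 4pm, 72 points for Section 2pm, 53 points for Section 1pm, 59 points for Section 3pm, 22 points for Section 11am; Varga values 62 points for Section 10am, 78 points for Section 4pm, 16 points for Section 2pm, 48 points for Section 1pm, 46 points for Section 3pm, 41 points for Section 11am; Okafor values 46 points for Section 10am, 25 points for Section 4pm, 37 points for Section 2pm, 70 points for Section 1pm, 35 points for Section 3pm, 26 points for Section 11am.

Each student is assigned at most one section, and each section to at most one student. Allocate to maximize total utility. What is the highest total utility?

Maximum total: 332 points

Optimal: Ivanova→Section 2pm (33 points), Rossi→Section 11am (68 points), Novak→Section 10am (83 points), Varga→Section 4pm (78 points), Okafor→Section 1pm (70 points) — total 33+68+83+78+70 = 332 points.
Column-greedy (each section in turn goes to its best remaining student) gives 277 points, worse by 55.
Swapping Varga↔Novak (Varga→Section 10am 62 points, Novak→Section 4pm 16 points) loses 83.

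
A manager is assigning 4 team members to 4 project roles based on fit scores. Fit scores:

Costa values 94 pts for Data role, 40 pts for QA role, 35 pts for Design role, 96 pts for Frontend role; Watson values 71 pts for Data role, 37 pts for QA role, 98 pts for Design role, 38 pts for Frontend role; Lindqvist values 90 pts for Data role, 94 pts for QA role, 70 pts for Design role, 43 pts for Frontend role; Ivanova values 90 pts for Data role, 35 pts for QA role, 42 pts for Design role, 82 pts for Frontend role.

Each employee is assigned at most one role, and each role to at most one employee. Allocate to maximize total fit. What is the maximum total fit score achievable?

This is a one-to-one assignment (maximum-weight bipartite matching).
Optimal: Costa→Frontend role (96 pts), Watson→Design role (98 pts), Lindqvist→QA role (94 pts), Ivanova→Data role (90 pts) — total 96+98+94+90 = 378 pts.
Column-greedy (each role in turn goes to its best remaining employee) gives 368 pts, worse by 10.
No other one-to-one assignment exceeds 378 pts.

Max total: 378 pts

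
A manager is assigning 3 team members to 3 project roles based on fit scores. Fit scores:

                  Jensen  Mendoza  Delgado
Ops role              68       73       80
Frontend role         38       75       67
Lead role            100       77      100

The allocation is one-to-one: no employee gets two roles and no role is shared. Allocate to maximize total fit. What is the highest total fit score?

Maximum total: 255 pts

Optimal: Jensen→Lead role (100 pts), Mendoza→Frontend role (75 pts), Delgado→Ops role (80 pts) — total 100+75+80 = 255 pts.
Swapping Jensen↔Delgado (Jensen→Ops role 68 pts, Delgado→Lead role 100 pts) loses 12.
Every other assignment is strictly worse.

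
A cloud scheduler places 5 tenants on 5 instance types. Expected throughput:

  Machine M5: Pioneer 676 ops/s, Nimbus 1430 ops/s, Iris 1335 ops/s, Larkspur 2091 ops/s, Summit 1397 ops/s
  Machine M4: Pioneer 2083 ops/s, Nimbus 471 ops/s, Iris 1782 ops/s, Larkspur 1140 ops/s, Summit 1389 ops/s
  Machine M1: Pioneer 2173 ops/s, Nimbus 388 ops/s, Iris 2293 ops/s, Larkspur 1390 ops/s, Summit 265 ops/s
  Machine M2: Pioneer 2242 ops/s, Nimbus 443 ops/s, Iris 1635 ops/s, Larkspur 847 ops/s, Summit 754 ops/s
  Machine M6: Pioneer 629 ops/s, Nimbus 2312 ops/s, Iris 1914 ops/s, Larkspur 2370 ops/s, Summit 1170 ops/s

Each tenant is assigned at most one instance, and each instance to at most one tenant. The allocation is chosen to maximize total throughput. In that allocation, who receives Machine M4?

Summit receives Machine M4.

This is the linear assignment problem.
Optimal: Pioneer→Machine M2 (2242 ops/s), Nimbus→Machine M6 (2312 ops/s), Iris→Machine M1 (2293 ops/s), Larkspur→Machine M5 (2091 ops/s), Summit→Machine M4 (1389 ops/s) — total 2242+2312+2293+2091+1389 = 10327 ops/s.
Next-best assignment: Pioneer→Machine M2, Nimbus→Machine M5, Iris→Machine M1, Larkspur→Machine M6, Summit→Machine M4 = 9724 ops/s.
Swapping Larkspur↔Iris (Larkspur→Machine M1 1390 ops/s, Iris→Machine M5 1335 ops/s) loses 1659.
Summit's own top instance is Machine M5 (1397 ops/s), but forcing Summit→Machine M5 and reassigning the rest optimally gives only 9384 ops/s — worse by 943.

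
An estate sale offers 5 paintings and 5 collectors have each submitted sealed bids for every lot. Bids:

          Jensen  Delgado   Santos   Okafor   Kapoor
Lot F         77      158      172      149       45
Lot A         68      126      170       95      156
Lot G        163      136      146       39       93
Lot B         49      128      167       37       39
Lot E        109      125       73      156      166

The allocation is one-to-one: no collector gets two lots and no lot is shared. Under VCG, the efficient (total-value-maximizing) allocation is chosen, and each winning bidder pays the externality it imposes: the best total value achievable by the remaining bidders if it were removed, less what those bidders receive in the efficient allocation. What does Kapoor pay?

Efficient allocation: Jensen→Lot G ($163), Delgado→Lot F ($158), Santos→Lot B ($167), Okafor→Lot E ($156), Kapoor→Lot A ($156); total welfare W = $800.
Kapoor receives Lot A at value $156, so the others get W − 156 = $644.
Without Kapoor: best allocation of the remaining 4 bidders over all 5 lots is Jensen→Lot G ($163), Delgado→Lot F ($158), Santos→Lot A ($170), Okafor→Lot E ($156), total $647.
VCG payment = (others' best without Kapoor) − (others' welfare with Kapoor) = 647 − 644 = $3.

Kapoor pays $3.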